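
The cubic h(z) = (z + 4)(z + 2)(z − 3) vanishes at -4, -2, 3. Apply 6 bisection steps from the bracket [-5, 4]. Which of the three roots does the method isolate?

3

midpoint -0.5: h = -18.375 < 0 → [-0.5, 4]
midpoint 1.75: h = -26.953125 < 0 → [1.75, 4]
midpoint 2.875: h = -4.189453 < 0 → [2.875, 4]
midpoint 3.4375: h = 17.6931 > 0 → [2.875, 3.4375]
midpoint 3.15625: h = 5.7655 > 0 → [2.875, 3.15625]
midpoint 3.015625: h = 0.5498 > 0 → [2.875, 3.015625]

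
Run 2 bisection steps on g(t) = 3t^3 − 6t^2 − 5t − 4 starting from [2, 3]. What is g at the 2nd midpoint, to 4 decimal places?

-0.7344

midpoint 2.5: g = -7.125 < 0 → [2.5, 3]
midpoint 2.75: g = -0.734375 < 0 → [2.75, 3]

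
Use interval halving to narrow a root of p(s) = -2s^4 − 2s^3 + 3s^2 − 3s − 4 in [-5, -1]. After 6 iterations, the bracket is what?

[-1.9375, -1.875]

s = -3 gives p = -76, negative; keep [-3, -1]
s = -2 gives p = -2, negative; keep [-2, -1]
s = -1.5 gives p = 3.875, positive; keep [-2, -1.5]
s = -1.75 gives p = 2.3984, positive; keep [-2, -1.75]
s = -1.875 gives p = 0.6362, positive; keep [-2, -1.875]
s = -1.9375 gives p = -0.563, negative; keep [-1.9375, -1.875]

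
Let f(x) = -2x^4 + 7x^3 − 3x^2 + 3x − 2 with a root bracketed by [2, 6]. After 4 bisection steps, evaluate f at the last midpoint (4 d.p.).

m = 4, f(m) = -102 (−); new bracket [2, 4]
m = 3, f(m) = 7 (+); new bracket [3, 4]
m = 3.5, f(m) = -28.25 (−); new bracket [3, 3.5]
m = 3.25, f(m) = -6.7734 (−); new bracket [3, 3.25]

-6.7734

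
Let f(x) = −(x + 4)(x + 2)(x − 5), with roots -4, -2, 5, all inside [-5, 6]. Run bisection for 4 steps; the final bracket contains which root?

5

f(0.5) = 50.625 > 0, so the root lies in [0.5, 6]
f(3.25) = 66.609375 > 0, so the root lies in [3.25, 6]
f(4.625) = 21.427734 > 0, so the root lies in [4.625, 6]
f(5.3125) = -21.2805 < 0, so the root lies in [4.625, 5.3125]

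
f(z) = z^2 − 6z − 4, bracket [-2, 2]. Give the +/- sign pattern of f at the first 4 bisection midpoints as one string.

-+-+

midpoint 0: f = -4 < 0 → [-2, 0]
midpoint -1: f = 3 > 0 → [-1, 0]
midpoint -0.5: f = -0.75 < 0 → [-1, -0.5]
midpoint -0.75: f = 1.0625 > 0 → [-0.75, -0.5]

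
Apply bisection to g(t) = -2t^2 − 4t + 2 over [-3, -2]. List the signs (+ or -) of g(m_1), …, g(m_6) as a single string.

-++-+-

m = -2.5, g(m) = -0.5 (−); new bracket [-2.5, -2]
m = -2.25, g(m) = 0.875 (+); new bracket [-2.5, -2.25]
m = -2.375, g(m) = 0.21875 (+); new bracket [-2.5, -2.375]
m = -2.4375, g(m) = -0.1328 (−); new bracket [-2.4375, -2.375]
m = -2.40625, g(m) = 0.0449 (+); new bracket [-2.4375, -2.40625]
m = -2.421875, g(m) = -0.0435 (−); new bracket [-2.421875, -2.40625]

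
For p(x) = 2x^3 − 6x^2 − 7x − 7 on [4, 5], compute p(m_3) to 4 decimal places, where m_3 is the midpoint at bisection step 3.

2.4102

p(4.5) = 22.25 > 0, so the root lies in [4, 4.5]
p(4.25) = 8.40625 > 0, so the root lies in [4, 4.25]
p(4.125) = 2.410156 > 0, so the root lies in [4, 4.125]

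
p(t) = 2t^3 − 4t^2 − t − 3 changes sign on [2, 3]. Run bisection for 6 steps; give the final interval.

[2.4375, 2.453125]

p(2.5) = 0.75 > 0, so the root lies in [2, 2.5]
p(2.25) = -2.71875 < 0, so the root lies in [2.25, 2.5]
p(2.375) = -1.144531 < 0, so the root lies in [2.375, 2.5]
p(2.4375) = -0.2388 < 0, so the root lies in [2.4375, 2.5]
p(2.46875) = 0.2451 > 0, so the root lies in [2.4375, 2.46875]
p(2.453125) = 0.0005 > 0, so the root lies in [2.4375, 2.453125]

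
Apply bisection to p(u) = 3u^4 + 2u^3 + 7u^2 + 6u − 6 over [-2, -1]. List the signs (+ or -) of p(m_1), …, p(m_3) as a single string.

midpoint -1.5: p = 9.1875 > 0 → [-1.5, -1]
midpoint -1.25: p = 0.855469 > 0 → [-1.25, -1]
midpoint -1.125: p = -1.932861 < 0 → [-1.25, -1.125]

++-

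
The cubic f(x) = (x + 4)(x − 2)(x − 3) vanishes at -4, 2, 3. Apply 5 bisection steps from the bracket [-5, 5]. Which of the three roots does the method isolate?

f(0) = 24 > 0, so the root lies in [-5, 0]
f(-2.5) = 37.125 > 0, so the root lies in [-5, -2.5]
f(-3.75) = 9.703125 > 0, so the root lies in [-5, -3.75]
f(-4.375) = -17.6309 < 0, so the root lies in [-4.375, -3.75]
f(-4.0625) = -2.676 < 0, so the root lies in [-4.0625, -3.75]

-4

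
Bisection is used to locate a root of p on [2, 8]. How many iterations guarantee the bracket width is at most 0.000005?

Width after n steps is 6/2^n. Need 2^n ≥ 6/0.000005 = 1200000.
2^20 = 1048576 < 1200000 ≤ 2^21 = 2097152, so n = 21.

21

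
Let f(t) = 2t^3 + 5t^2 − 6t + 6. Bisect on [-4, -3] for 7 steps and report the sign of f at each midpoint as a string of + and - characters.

t = -3.5 gives f = 2.5, positive; keep [-4, -3.5]
t = -3.75 gives f = -6.65625, negative; keep [-3.75, -3.5]
t = -3.625 gives f = -1.816406, negative; keep [-3.625, -3.5]
t = -3.5625 gives f = 0.4058, positive; keep [-3.625, -3.5625]
t = -3.59375 gives f = -0.6891, negative; keep [-3.59375, -3.5625]
t = -3.578125 gives f = -0.1377, negative; keep [-3.578125, -3.5625]
t = -3.5703125 gives f = 0.135, positive; keep [-3.578125, -3.5703125]

+--+--+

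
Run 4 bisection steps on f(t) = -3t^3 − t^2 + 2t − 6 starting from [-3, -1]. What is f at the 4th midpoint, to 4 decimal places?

0.9824

midpoint -2: f = 10 > 0 → [-2, -1]
midpoint -1.5: f = -1.125 < 0 → [-2, -1.5]
midpoint -1.75: f = 3.515625 > 0 → [-1.75, -1.5]
midpoint -1.625: f = 0.9824 > 0 → [-1.625, -1.5]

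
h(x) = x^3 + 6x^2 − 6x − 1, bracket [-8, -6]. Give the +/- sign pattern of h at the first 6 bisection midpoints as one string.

-++-++

m = -7, h(m) = -8 (−); new bracket [-7, -6]
m = -6.5, h(m) = 16.875 (+); new bracket [-7, -6.5]
m = -6.75, h(m) = 5.328125 (+); new bracket [-7, -6.75]
m = -6.875, h(m) = -1.1074 (−); new bracket [-6.875, -6.75]
m = -6.8125, h(m) = 2.1667 (+); new bracket [-6.875, -6.8125]
m = -6.84375, h(m) = 0.5439 (+); new bracket [-6.875, -6.84375]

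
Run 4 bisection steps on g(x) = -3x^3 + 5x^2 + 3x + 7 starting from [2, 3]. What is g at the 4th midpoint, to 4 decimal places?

0.5730

g(2.5) = -1.125 < 0, so the root lies in [2, 2.5]
g(2.25) = 4.890625 > 0, so the root lies in [2.25, 2.5]
g(2.375) = 2.138672 > 0, so the root lies in [2.375, 2.5]
g(2.4375) = 0.573 > 0, so the root lies in [2.4375, 2.5]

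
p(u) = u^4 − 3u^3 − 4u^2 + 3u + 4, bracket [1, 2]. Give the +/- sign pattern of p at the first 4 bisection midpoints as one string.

m = 1.5, p(m) = -5.5625 (−); new bracket [1, 1.5]
m = 1.25, p(m) = -1.917969 (−); new bracket [1, 1.25]
m = 1.125, p(m) = -0.357178 (−); new bracket [1, 1.125]
m = 1.0625, p(m) = 0.3479 (+); new bracket [1.0625, 1.125]

---+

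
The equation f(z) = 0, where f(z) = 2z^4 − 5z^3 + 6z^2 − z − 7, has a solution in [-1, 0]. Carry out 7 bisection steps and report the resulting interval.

[-0.7578125, -0.75]

z = -0.5 gives f = -4.25, negative; keep [-1, -0.5]
z = -0.75 gives f = -0.132812, negative; keep [-1, -0.75]
z = -0.875 gives f = 2.990723, positive; keep [-0.875, -0.75]
z = -0.8125 gives f = 1.3269, positive; keep [-0.8125, -0.75]
z = -0.78125 gives f = 0.5726, positive; keep [-0.78125, -0.75]
z = -0.765625 gives f = 0.2139, positive; keep [-0.765625, -0.75]
z = -0.7578125 gives f = 0.0391, positive; keep [-0.7578125, -0.75]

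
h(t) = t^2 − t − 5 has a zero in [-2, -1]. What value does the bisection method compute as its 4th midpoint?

h(-1.5) = -1.25 < 0, so the root lies in [-2, -1.5]
h(-1.75) = -0.1875 < 0, so the root lies in [-2, -1.75]
h(-1.875) = 0.390625 > 0, so the root lies in [-1.875, -1.75]
h(-1.8125) = 0.0977 > 0, so the root lies in [-1.8125, -1.75]

-1.8125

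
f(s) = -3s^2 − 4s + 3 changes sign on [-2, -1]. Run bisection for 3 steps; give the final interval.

[-1.875, -1.75]

s = -1.5 gives f = 2.25, positive; keep [-2, -1.5]
s = -1.75 gives f = 0.8125, positive; keep [-2, -1.75]
s = -1.875 gives f = -0.046875, negative; keep [-1.875, -1.75]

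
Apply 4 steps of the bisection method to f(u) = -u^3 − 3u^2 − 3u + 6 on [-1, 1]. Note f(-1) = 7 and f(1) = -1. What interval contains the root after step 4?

[0.875, 1]

u = 0 gives f = 6, positive; keep [0, 1]
u = 0.5 gives f = 3.625, positive; keep [0.5, 1]
u = 0.75 gives f = 1.640625, positive; keep [0.75, 1]
u = 0.875 gives f = 0.4082, positive; keep [0.875, 1]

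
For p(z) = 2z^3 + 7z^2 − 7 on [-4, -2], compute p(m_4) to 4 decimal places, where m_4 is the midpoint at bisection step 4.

0.3242

p(-3) = 2 > 0, so the root lies in [-4, -3]
p(-3.5) = -7 < 0, so the root lies in [-3.5, -3]
p(-3.25) = -1.71875 < 0, so the root lies in [-3.25, -3]
p(-3.125) = 0.3242 > 0, so the root lies in [-3.25, -3.125]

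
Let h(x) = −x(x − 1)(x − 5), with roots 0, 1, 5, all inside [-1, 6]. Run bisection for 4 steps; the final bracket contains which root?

5

x = 2.5 gives h = 9.375, positive; keep [2.5, 6]
x = 4.25 gives h = 10.359375, positive; keep [4.25, 6]
x = 5.125 gives h = -2.642578, negative; keep [4.25, 5.125]
x = 4.6875 gives h = 5.4016, positive; keep [4.6875, 5.125]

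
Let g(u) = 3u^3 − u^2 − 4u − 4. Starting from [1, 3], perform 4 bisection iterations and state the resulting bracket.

midpoint 2: g = 8 > 0 → [1, 2]
midpoint 1.5: g = -2.125 < 0 → [1.5, 2]
midpoint 1.75: g = 2.015625 > 0 → [1.5, 1.75]
midpoint 1.625: g = -0.2676 < 0 → [1.625, 1.75]

[1.625, 1.75]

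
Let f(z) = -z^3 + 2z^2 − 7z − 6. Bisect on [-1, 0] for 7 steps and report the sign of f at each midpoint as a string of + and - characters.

-+-+---

m = -0.5, f(m) = -1.875 (−); new bracket [-1, -0.5]
m = -0.75, f(m) = 0.796875 (+); new bracket [-0.75, -0.5]
m = -0.625, f(m) = -0.599609 (−); new bracket [-0.75, -0.625]
m = -0.6875, f(m) = 0.0828 (+); new bracket [-0.6875, -0.625]
m = -0.65625, f(m) = -0.2623 (−); new bracket [-0.6875, -0.65625]
m = -0.671875, f(m) = -0.0907 (−); new bracket [-0.6875, -0.671875]
m = -0.6796875, f(m) = -0.0042 (−); new bracket [-0.6875, -0.6796875]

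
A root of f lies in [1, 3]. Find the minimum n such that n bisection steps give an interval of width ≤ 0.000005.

Width after n steps is 2/2^n. Need 2^n ≥ 2/0.000005 = 400000.
2^18 = 262144 < 400000 ≤ 2^19 = 524288, so n = 19.

19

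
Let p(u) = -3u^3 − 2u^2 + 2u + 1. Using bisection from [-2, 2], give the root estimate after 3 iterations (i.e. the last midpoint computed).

0.5

p(0) = 1 > 0, so the root lies in [0, 2]
p(1) = -2 < 0, so the root lies in [0, 1]
p(0.5) = 1.125 > 0, so the root lies in [0.5, 1]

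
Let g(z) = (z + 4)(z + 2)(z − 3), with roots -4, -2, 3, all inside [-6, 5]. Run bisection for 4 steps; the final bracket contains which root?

midpoint -0.5: g = -18.375 < 0 → [-0.5, 5]
midpoint 2.25: g = -19.921875 < 0 → [2.25, 5]
midpoint 3.625: g = 26.806641 > 0 → [2.25, 3.625]
midpoint 2.9375: g = -2.1409 < 0 → [2.9375, 3.625]

3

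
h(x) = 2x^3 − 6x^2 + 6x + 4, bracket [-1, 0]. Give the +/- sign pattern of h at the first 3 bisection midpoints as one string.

-++

h(-0.5) = -0.75 < 0, so the root lies in [-0.5, 0]
h(-0.25) = 2.09375 > 0, so the root lies in [-0.5, -0.25]
h(-0.375) = 0.800781 > 0, so the root lies in [-0.5, -0.375]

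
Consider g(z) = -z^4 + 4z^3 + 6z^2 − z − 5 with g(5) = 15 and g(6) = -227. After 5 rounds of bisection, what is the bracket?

[5.09375, 5.125]

m = 5.5, g(m) = -78.5625 (−); new bracket [5, 5.5]
m = 5.25, g(m) = -25.753906 (−); new bracket [5, 5.25]
m = 5.125, g(m) = -3.968994 (−); new bracket [5, 5.125]
m = 5.0625, g(m) = 5.8555 (+); new bracket [5.0625, 5.125]
m = 5.09375, g(m) = 1.0297 (+); new bracket [5.09375, 5.125]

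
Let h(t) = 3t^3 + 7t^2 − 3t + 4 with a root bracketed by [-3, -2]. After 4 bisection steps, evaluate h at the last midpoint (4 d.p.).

1.0667

t = -2.5 gives h = 8.375, positive; keep [-3, -2.5]
t = -2.75 gives h = 2.796875, positive; keep [-3, -2.75]
t = -2.875 gives h = -0.806641, negative; keep [-2.875, -2.75]
t = -2.8125 gives h = 1.0667, positive; keep [-2.875, -2.8125]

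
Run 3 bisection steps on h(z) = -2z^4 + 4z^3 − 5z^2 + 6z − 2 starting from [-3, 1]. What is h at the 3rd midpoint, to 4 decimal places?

midpoint -1: h = -19 < 0 → [-1, 1]
midpoint 0: h = -2 < 0 → [0, 1]
midpoint 0.5: h = 0.125 > 0 → [0, 0.5]

0.1250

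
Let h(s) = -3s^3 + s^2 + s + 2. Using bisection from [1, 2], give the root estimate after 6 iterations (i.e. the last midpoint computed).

1.140625

h(1.5) = -4.375 < 0, so the root lies in [1, 1.5]
h(1.25) = -1.046875 < 0, so the root lies in [1, 1.25]
h(1.125) = 0.119141 > 0, so the root lies in [1.125, 1.25]
h(1.1875) = -0.426 < 0, so the root lies in [1.125, 1.1875]
h(1.15625) = -0.1443 < 0, so the root lies in [1.125, 1.15625]
h(1.140625) = -0.0103 < 0, so the root lies in [1.125, 1.140625]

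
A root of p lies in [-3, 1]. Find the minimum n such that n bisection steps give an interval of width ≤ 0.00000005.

Width after n steps is 4/2^n. Need 2^n ≥ 4/0.00000005 = 80000000.
2^26 = 67108864 < 80000000 ≤ 2^27 = 134217728, so n = 27.

27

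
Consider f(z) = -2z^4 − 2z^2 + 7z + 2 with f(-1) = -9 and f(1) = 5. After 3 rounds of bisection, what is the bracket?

[-0.5, -0.25]

midpoint 0: f = 2 > 0 → [-1, 0]
midpoint -0.5: f = -2.125 < 0 → [-0.5, 0]
midpoint -0.25: f = 0.117188 > 0 → [-0.5, -0.25]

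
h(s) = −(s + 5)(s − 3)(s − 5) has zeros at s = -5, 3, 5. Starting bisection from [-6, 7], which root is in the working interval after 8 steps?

-5

midpoint 0.5: h = -61.875 < 0 → [-6, 0.5]
midpoint -2.75: h = -100.265625 < 0 → [-6, -2.75]
midpoint -4.375: h = -43.212891 < 0 → [-6, -4.375]
midpoint -5.1875: h = 15.6394 > 0 → [-5.1875, -4.375]
midpoint -4.78125: h = -16.6491 < 0 → [-5.1875, -4.78125]
midpoint -4.984375: h = -1.2456 < 0 → [-5.1875, -4.984375]
midpoint -5.0859375: h = 7.0086 > 0 → [-5.0859375, -4.984375]
midpoint -5.03515625: h = 2.8348 > 0 → [-5.03515625, -4.984375]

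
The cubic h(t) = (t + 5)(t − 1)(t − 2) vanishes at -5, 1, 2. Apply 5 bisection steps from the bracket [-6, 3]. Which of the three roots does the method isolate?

m = -1.5, h(m) = 30.625 (+); new bracket [-6, -1.5]
m = -3.75, h(m) = 34.140625 (+); new bracket [-6, -3.75]
m = -4.875, h(m) = 5.048828 (+); new bracket [-6, -4.875]
m = -5.4375, h(m) = -20.947 (−); new bracket [-5.4375, -4.875]
m = -5.15625, h(m) = -6.8837 (−); new bracket [-5.15625, -4.875]

-5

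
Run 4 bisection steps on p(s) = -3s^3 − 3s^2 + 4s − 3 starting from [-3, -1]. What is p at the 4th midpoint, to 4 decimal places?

-1.2715

s = -2 gives p = 1, positive; keep [-2, -1]
s = -1.5 gives p = -5.625, negative; keep [-2, -1.5]
s = -1.75 gives p = -3.109375, negative; keep [-2, -1.75]
s = -1.875 gives p = -1.2715, negative; keep [-2, -1.875]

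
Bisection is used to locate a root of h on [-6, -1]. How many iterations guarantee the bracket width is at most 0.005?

Width after n steps is 5/2^n. Need 2^n ≥ 5/0.005 = 1000.
2^9 = 512 < 1000 ≤ 2^10 = 1024, so n = 10.

10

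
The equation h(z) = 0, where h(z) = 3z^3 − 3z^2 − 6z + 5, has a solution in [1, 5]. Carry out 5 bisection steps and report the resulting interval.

m = 3, h(m) = 41 (+); new bracket [1, 3]
m = 2, h(m) = 5 (+); new bracket [1, 2]
m = 1.5, h(m) = -0.625 (−); new bracket [1.5, 2]
m = 1.75, h(m) = 1.3906 (+); new bracket [1.5, 1.75]
m = 1.625, h(m) = 0.2012 (+); new bracket [1.5, 1.625]

[1.5, 1.625]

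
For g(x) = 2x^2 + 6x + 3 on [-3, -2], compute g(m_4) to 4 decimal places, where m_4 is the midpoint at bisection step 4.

x = -2.5 gives g = 0.5, positive; keep [-2.5, -2]
x = -2.25 gives g = -0.375, negative; keep [-2.5, -2.25]
x = -2.375 gives g = 0.03125, positive; keep [-2.375, -2.25]
x = -2.3125 gives g = -0.1797, negative; keep [-2.375, -2.3125]

-0.1797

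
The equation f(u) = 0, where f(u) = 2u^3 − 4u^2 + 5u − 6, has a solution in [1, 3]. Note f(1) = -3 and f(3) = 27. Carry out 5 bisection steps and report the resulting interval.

f(2) = 4 > 0, so the root lies in [1, 2]
f(1.5) = -0.75 < 0, so the root lies in [1.5, 2]
f(1.75) = 1.21875 > 0, so the root lies in [1.5, 1.75]
f(1.625) = 0.1445 > 0, so the root lies in [1.5, 1.625]
f(1.5625) = -0.3237 < 0, so the root lies in [1.5625, 1.625]

[1.5625, 1.625]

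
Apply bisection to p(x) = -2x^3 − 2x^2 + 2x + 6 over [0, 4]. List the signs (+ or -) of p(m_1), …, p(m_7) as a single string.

p(2) = -14 < 0, so the root lies in [0, 2]
p(1) = 4 > 0, so the root lies in [1, 2]
p(1.5) = -2.25 < 0, so the root lies in [1, 1.5]
p(1.25) = 1.4688 > 0, so the root lies in [1.25, 1.5]
p(1.375) = -0.2305 < 0, so the root lies in [1.25, 1.375]
p(1.3125) = 0.6577 > 0, so the root lies in [1.3125, 1.375]
p(1.34375) = 0.2234 > 0, so the root lies in [1.34375, 1.375]

-+-+-++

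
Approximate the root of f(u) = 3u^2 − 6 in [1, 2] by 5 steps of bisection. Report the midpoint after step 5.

1.40625

m = 1.5, f(m) = 0.75 (+); new bracket [1, 1.5]
m = 1.25, f(m) = -1.3125 (−); new bracket [1.25, 1.5]
m = 1.375, f(m) = -0.328125 (−); new bracket [1.375, 1.5]
m = 1.4375, f(m) = 0.1992 (+); new bracket [1.375, 1.4375]
m = 1.40625, f(m) = -0.0674 (−); new bracket [1.40625, 1.4375]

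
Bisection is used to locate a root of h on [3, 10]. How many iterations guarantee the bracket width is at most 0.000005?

21

Width after n steps is 7/2^n. Need 2^n ≥ 7/0.000005 = 1400000.
2^20 = 1048576 < 1400000 ≤ 2^21 = 2097152, so n = 21.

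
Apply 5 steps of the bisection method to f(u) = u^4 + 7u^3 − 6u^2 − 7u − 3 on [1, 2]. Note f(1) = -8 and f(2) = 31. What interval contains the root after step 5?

[1.4375, 1.46875]

m = 1.5, f(m) = 1.6875 (+); new bracket [1, 1.5]
m = 1.25, f(m) = -5.011719 (−); new bracket [1.25, 1.5]
m = 1.375, f(m) = -2.197021 (−); new bracket [1.375, 1.5]
m = 1.4375, f(m) = -0.3977 (−); new bracket [1.4375, 1.5]
m = 1.46875, f(m) = 0.608 (+); new bracket [1.4375, 1.46875]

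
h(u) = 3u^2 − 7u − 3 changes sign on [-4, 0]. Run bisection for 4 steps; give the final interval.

u = -2 gives h = 23, positive; keep [-2, 0]
u = -1 gives h = 7, positive; keep [-1, 0]
u = -0.5 gives h = 1.25, positive; keep [-0.5, 0]
u = -0.25 gives h = -1.0625, negative; keep [-0.5, -0.25]

[-0.5, -0.25]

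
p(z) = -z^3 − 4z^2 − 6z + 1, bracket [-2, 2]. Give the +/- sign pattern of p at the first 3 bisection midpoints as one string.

midpoint 0: p = 1 > 0 → [0, 2]
midpoint 1: p = -10 < 0 → [0, 1]
midpoint 0.5: p = -3.125 < 0 → [0, 0.5]

+--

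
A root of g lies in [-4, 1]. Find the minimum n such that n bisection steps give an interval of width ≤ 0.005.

10

Width after n steps is 5/2^n. Need 2^n ≥ 5/0.005 = 1000.
2^9 = 512 < 1000 ≤ 2^10 = 1024, so n = 10.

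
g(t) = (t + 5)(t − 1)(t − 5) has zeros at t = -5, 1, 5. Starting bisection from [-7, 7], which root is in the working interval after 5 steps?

-5

m = 0, g(m) = 25 (+); new bracket [-7, 0]
m = -3.5, g(m) = 57.375 (+); new bracket [-7, -3.5]
m = -5.25, g(m) = -16.015625 (−); new bracket [-5.25, -3.5]
m = -4.375, g(m) = 31.4941 (+); new bracket [-5.25, -4.375]
m = -4.8125, g(m) = 10.6941 (+); new bracket [-5.25, -4.8125]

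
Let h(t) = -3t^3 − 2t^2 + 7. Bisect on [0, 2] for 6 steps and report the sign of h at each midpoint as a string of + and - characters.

+--+--

midpoint 1: h = 2 > 0 → [1, 2]
midpoint 1.5: h = -7.625 < 0 → [1, 1.5]
midpoint 1.25: h = -1.984375 < 0 → [1, 1.25]
midpoint 1.125: h = 0.1973 > 0 → [1.125, 1.25]
midpoint 1.1875: h = -0.844 < 0 → [1.125, 1.1875]
midpoint 1.15625: h = -0.3112 < 0 → [1.125, 1.15625]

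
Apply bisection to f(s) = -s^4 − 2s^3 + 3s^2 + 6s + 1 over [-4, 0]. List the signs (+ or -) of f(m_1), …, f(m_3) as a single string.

+--

f(-2) = 1 > 0, so the root lies in [-4, -2]
f(-3) = -17 < 0, so the root lies in [-3, -2]
f(-2.5) = -3.0625 < 0, so the root lies in [-2.5, -2]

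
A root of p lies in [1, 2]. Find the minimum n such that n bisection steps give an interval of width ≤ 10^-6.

20

Width after n steps is 1/2^n. Need 2^n ≥ 1/10^-6 = 1000000.
2^19 = 524288 < 1000000 ≤ 2^20 = 1048576, so n = 20.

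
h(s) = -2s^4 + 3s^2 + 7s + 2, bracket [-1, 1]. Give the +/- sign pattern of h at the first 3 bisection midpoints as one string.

h(0) = 2 > 0, so the root lies in [-1, 0]
h(-0.5) = -0.875 < 0, so the root lies in [-0.5, 0]
h(-0.25) = 0.429688 > 0, so the root lies in [-0.5, -0.25]

+-+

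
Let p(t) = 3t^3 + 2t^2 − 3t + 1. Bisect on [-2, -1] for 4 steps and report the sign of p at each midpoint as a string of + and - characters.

-+++

t = -1.5 gives p = -0.125, negative; keep [-1.5, -1]
t = -1.25 gives p = 2.015625, positive; keep [-1.5, -1.25]
t = -1.375 gives p = 1.107422, positive; keep [-1.5, -1.375]
t = -1.4375 gives p = 0.5339, positive; keep [-1.5, -1.4375]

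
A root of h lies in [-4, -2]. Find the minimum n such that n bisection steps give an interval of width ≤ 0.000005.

19

Width after n steps is 2/2^n. Need 2^n ≥ 2/0.000005 = 400000.
2^18 = 262144 < 400000 ≤ 2^19 = 524288, so n = 19.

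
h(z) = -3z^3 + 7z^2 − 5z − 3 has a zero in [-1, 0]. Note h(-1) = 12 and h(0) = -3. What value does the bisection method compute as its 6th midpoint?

-0.359375

z = -0.5 gives h = 1.625, positive; keep [-0.5, 0]
z = -0.25 gives h = -1.265625, negative; keep [-0.5, -0.25]
z = -0.375 gives h = 0.017578, positive; keep [-0.375, -0.25]
z = -0.3125 gives h = -0.6624, negative; keep [-0.375, -0.3125]
z = -0.34375 gives h = -0.3322, negative; keep [-0.375, -0.34375]
z = -0.359375 gives h = -0.1598, negative; keep [-0.375, -0.359375]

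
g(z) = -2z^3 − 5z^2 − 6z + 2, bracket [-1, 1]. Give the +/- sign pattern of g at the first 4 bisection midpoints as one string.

m = 0, g(m) = 2 (+); new bracket [0, 1]
m = 0.5, g(m) = -2.5 (−); new bracket [0, 0.5]
m = 0.25, g(m) = 0.15625 (+); new bracket [0.25, 0.5]
m = 0.375, g(m) = -1.0586 (−); new bracket [0.25, 0.375]

+-+-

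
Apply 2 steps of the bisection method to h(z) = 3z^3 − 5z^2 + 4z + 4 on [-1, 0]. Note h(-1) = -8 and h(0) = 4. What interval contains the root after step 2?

[-0.75, -0.5]

midpoint -0.5: h = 0.375 > 0 → [-1, -0.5]
midpoint -0.75: h = -3.078125 < 0 → [-0.75, -0.5]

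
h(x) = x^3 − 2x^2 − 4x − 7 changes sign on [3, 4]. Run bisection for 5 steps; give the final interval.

[3.625, 3.65625]

x = 3.5 gives h = -2.625, negative; keep [3.5, 4]
x = 3.75 gives h = 2.609375, positive; keep [3.5, 3.75]
x = 3.625 gives h = -0.146484, negative; keep [3.625, 3.75]
x = 3.6875 gives h = 1.196, positive; keep [3.625, 3.6875]
x = 3.65625 gives h = 0.516, positive; keep [3.625, 3.65625]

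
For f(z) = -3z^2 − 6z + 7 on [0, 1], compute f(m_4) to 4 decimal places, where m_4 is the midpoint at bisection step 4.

0.1445

m = 0.5, f(m) = 3.25 (+); new bracket [0.5, 1]
m = 0.75, f(m) = 0.8125 (+); new bracket [0.75, 1]
m = 0.875, f(m) = -0.546875 (−); new bracket [0.75, 0.875]
m = 0.8125, f(m) = 0.1445 (+); new bracket [0.8125, 0.875]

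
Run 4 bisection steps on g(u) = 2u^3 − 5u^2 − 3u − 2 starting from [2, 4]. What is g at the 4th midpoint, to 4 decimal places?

midpoint 3: g = -2 < 0 → [3, 4]
midpoint 3.5: g = 12 > 0 → [3, 3.5]
midpoint 3.25: g = 4.09375 > 0 → [3, 3.25]
midpoint 3.125: g = 0.832 > 0 → [3, 3.125]

0.8320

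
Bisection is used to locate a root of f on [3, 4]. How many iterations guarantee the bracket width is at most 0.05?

Width after n steps is 1/2^n. Need 2^n ≥ 1/0.05 = 20.
2^4 = 16 < 20 ≤ 2^5 = 32, so n = 5.

5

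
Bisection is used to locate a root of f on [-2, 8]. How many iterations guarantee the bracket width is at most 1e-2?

10

Width after n steps is 10/2^n. Need 2^n ≥ 10/1e-2 = 1000.
2^9 = 512 < 1000 ≤ 2^10 = 1024, so n = 10.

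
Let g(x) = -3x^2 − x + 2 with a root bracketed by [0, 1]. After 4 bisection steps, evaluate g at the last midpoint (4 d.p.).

x = 0.5 gives g = 0.75, positive; keep [0.5, 1]
x = 0.75 gives g = -0.4375, negative; keep [0.5, 0.75]
x = 0.625 gives g = 0.203125, positive; keep [0.625, 0.75]
x = 0.6875 gives g = -0.1055, negative; keep [0.625, 0.6875]

-0.1055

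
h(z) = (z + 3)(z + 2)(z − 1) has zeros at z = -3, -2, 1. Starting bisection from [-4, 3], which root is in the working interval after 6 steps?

m = -0.5, h(m) = -5.625 (−); new bracket [-0.5, 3]
m = 1.25, h(m) = 3.453125 (+); new bracket [-0.5, 1.25]
m = 0.375, h(m) = -5.009766 (−); new bracket [0.375, 1.25]
m = 0.8125, h(m) = -2.0105 (−); new bracket [0.8125, 1.25]
m = 1.03125, h(m) = 0.3819 (+); new bracket [0.8125, 1.03125]
m = 0.921875, h(m) = -0.8953 (−); new bracket [0.921875, 1.03125]

1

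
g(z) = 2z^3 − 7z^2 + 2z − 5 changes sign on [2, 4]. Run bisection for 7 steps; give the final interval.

g(3) = -8 < 0, so the root lies in [3, 4]
g(3.5) = 2 > 0, so the root lies in [3, 3.5]
g(3.25) = -3.78125 < 0, so the root lies in [3.25, 3.5]
g(3.375) = -1.0977 < 0, so the root lies in [3.375, 3.5]
g(3.4375) = 0.3979 > 0, so the root lies in [3.375, 3.4375]
g(3.40625) = -0.363 < 0, so the root lies in [3.40625, 3.4375]
g(3.421875) = 0.0142 > 0, so the root lies in [3.40625, 3.421875]

[3.40625, 3.421875]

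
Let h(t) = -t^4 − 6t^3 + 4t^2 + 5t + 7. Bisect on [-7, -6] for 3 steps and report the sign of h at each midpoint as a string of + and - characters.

+--

m = -6.5, h(m) = 6.1875 (+); new bracket [-7, -6.5]
m = -6.75, h(m) = -75.160156 (−); new bracket [-6.75, -6.5]
m = -6.625, h(m) = -32.297119 (−); new bracket [-6.625, -6.5]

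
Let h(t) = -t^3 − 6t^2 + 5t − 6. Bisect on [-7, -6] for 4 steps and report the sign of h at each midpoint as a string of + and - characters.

--+-

midpoint -6.5: h = -17.375 < 0 → [-7, -6.5]
midpoint -6.75: h = -5.578125 < 0 → [-7, -6.75]
midpoint -6.875: h = 0.982422 > 0 → [-6.875, -6.75]
midpoint -6.8125: h = -2.3542 < 0 → [-6.875, -6.8125]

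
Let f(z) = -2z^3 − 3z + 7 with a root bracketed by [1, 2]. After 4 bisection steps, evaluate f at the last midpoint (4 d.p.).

0.0884

midpoint 1.5: f = -4.25 < 0 → [1, 1.5]
midpoint 1.25: f = -0.65625 < 0 → [1, 1.25]
midpoint 1.125: f = 0.777344 > 0 → [1.125, 1.25]
midpoint 1.1875: f = 0.0884 > 0 → [1.1875, 1.25]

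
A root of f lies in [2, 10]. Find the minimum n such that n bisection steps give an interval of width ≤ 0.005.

11

Width after n steps is 8/2^n. Need 2^n ≥ 8/0.005 = 1600.
2^10 = 1024 < 1600 ≤ 2^11 = 2048, so n = 11.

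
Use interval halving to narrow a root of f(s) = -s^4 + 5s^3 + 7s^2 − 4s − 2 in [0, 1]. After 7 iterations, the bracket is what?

[0.6875, 0.6953125]

m = 0.5, f(m) = -1.6875 (−); new bracket [0.5, 1]
m = 0.75, f(m) = 0.730469 (+); new bracket [0.5, 0.75]
m = 0.625, f(m) = -0.69751 (−); new bracket [0.625, 0.75]
m = 0.6875, f(m) = -0.0401 (−); new bracket [0.6875, 0.75]
m = 0.71875, f(m) = 0.3309 (+); new bracket [0.6875, 0.71875]
m = 0.703125, f(m) = 0.1418 (+); new bracket [0.6875, 0.703125]
m = 0.6953125, f(m) = 0.05 (+); new bracket [0.6875, 0.6953125]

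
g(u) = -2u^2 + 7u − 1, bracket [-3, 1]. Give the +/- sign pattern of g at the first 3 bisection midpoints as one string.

--+

g(-1) = -10 < 0, so the root lies in [-1, 1]
g(0) = -1 < 0, so the root lies in [0, 1]
g(0.5) = 2 > 0, so the root lies in [0, 0.5]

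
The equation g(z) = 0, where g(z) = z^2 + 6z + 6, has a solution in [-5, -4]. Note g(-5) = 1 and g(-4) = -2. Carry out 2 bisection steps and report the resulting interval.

m = -4.5, g(m) = -0.75 (−); new bracket [-5, -4.5]
m = -4.75, g(m) = 0.0625 (+); new bracket [-4.75, -4.5]

[-4.75, -4.5]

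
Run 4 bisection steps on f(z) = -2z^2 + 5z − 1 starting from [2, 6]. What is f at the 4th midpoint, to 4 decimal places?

0.1250

midpoint 4: f = -13 < 0 → [2, 4]
midpoint 3: f = -4 < 0 → [2, 3]
midpoint 2.5: f = -1 < 0 → [2, 2.5]
midpoint 2.25: f = 0.125 > 0 → [2.25, 2.5]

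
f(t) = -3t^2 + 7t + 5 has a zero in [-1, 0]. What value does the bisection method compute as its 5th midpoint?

t = -0.5 gives f = 0.75, positive; keep [-1, -0.5]
t = -0.75 gives f = -1.9375, negative; keep [-0.75, -0.5]
t = -0.625 gives f = -0.546875, negative; keep [-0.625, -0.5]
t = -0.5625 gives f = 0.1133, positive; keep [-0.625, -0.5625]
t = -0.59375 gives f = -0.2139, negative; keep [-0.59375, -0.5625]

-0.59375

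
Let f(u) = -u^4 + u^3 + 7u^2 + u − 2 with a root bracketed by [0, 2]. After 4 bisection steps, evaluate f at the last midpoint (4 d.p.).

-0.6077

midpoint 1: f = 6 > 0 → [0, 1]
midpoint 0.5: f = 0.3125 > 0 → [0, 0.5]
midpoint 0.25: f = -1.300781 < 0 → [0.25, 0.5]
midpoint 0.375: f = -0.6077 < 0 → [0.375, 0.5]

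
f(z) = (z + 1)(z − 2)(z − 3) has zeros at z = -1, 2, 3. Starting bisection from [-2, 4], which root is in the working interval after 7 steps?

-1

midpoint 1: f = 4 > 0 → [-2, 1]
midpoint -0.5: f = 4.375 > 0 → [-2, -0.5]
midpoint -1.25: f = -3.453125 < 0 → [-1.25, -0.5]
midpoint -0.875: f = 1.3926 > 0 → [-1.25, -0.875]
midpoint -1.0625: f = -0.7776 < 0 → [-1.0625, -0.875]
midpoint -0.96875: f = 0.3682 > 0 → [-1.0625, -0.96875]
midpoint -1.015625: f = -0.1892 < 0 → [-1.015625, -0.96875]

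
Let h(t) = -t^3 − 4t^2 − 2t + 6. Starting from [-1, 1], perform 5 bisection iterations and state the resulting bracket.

midpoint 0: h = 6 > 0 → [0, 1]
midpoint 0.5: h = 3.875 > 0 → [0.5, 1]
midpoint 0.75: h = 1.828125 > 0 → [0.75, 1]
midpoint 0.875: h = 0.5176 > 0 → [0.875, 1]
midpoint 0.9375: h = -0.2146 < 0 → [0.875, 0.9375]

[0.875, 0.9375]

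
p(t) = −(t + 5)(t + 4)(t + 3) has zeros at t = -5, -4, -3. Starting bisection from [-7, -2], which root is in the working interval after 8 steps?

m = -4.5, p(m) = -0.375 (−); new bracket [-7, -4.5]
m = -5.75, p(m) = 3.609375 (+); new bracket [-5.75, -4.5]
m = -5.125, p(m) = 0.298828 (+); new bracket [-5.125, -4.5]
m = -4.8125, p(m) = -0.2761 (−); new bracket [-5.125, -4.8125]
m = -4.96875, p(m) = -0.0596 (−); new bracket [-5.125, -4.96875]
m = -5.046875, p(m) = 0.1004 (+); new bracket [-5.046875, -4.96875]
m = -5.0078125, p(m) = 0.0158 (+); new bracket [-5.0078125, -4.96875]
m = -4.98828125, p(m) = -0.023 (−); new bracket [-5.0078125, -4.98828125]

-5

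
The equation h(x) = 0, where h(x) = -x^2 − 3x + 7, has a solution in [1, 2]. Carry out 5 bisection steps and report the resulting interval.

x = 1.5 gives h = 0.25, positive; keep [1.5, 2]
x = 1.75 gives h = -1.3125, negative; keep [1.5, 1.75]
x = 1.625 gives h = -0.515625, negative; keep [1.5, 1.625]
x = 1.5625 gives h = -0.1289, negative; keep [1.5, 1.5625]
x = 1.53125 gives h = 0.0615, positive; keep [1.53125, 1.5625]

[1.53125, 1.5625]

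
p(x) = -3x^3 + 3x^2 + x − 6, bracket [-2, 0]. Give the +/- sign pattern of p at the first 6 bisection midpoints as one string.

-+++-+

x = -1 gives p = -1, negative; keep [-2, -1]
x = -1.5 gives p = 9.375, positive; keep [-1.5, -1]
x = -1.25 gives p = 3.296875, positive; keep [-1.25, -1]
x = -1.125 gives p = 0.9434, positive; keep [-1.125, -1]
x = -1.0625 gives p = -0.0774, negative; keep [-1.125, -1.0625]
x = -1.09375 gives p = 0.4204, positive; keep [-1.09375, -1.0625]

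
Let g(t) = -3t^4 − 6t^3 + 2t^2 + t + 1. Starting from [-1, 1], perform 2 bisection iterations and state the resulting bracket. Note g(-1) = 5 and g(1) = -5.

t = 0 gives g = 1, positive; keep [0, 1]
t = 0.5 gives g = 1.0625, positive; keep [0.5, 1]

[0.5, 1]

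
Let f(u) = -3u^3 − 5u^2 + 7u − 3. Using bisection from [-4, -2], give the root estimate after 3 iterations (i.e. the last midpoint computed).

-2.75

f(-3) = 12 > 0, so the root lies in [-3, -2]
f(-2.5) = -4.875 < 0, so the root lies in [-3, -2.5]
f(-2.75) = 2.328125 > 0, so the root lies in [-2.75, -2.5]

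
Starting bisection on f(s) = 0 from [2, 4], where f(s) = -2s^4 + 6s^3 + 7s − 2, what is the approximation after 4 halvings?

3.375

m = 3, f(m) = 19 (+); new bracket [3, 4]
m = 3.5, f(m) = -20.375 (−); new bracket [3, 3.5]
m = 3.25, f(m) = 3.585938 (+); new bracket [3.25, 3.5]
m = 3.375, f(m) = -7.2075 (−); new bracket [3.25, 3.375]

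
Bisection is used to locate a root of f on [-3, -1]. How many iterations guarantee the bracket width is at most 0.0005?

12

Width after n steps is 2/2^n. Need 2^n ≥ 2/0.0005 = 4000.
2^11 = 2048 < 4000 ≤ 2^12 = 4096, so n = 12.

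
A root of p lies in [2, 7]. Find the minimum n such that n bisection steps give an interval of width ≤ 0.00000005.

Width after n steps is 5/2^n. Need 2^n ≥ 5/0.00000005 = 100000000.
2^26 = 67108864 < 100000000 ≤ 2^27 = 134217728, so n = 27.

27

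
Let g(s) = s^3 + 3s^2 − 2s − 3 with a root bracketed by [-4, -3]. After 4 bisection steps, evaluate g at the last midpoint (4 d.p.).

g(-3.5) = -2.125 < 0, so the root lies in [-3.5, -3]
g(-3.25) = 0.859375 > 0, so the root lies in [-3.5, -3.25]
g(-3.375) = -0.521484 < 0, so the root lies in [-3.375, -3.25]
g(-3.3125) = 0.196 > 0, so the root lies in [-3.375, -3.3125]

0.1960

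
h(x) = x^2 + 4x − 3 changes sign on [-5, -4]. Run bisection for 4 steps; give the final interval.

m = -4.5, h(m) = -0.75 (−); new bracket [-5, -4.5]
m = -4.75, h(m) = 0.5625 (+); new bracket [-4.75, -4.5]
m = -4.625, h(m) = -0.109375 (−); new bracket [-4.75, -4.625]
m = -4.6875, h(m) = 0.2227 (+); new bracket [-4.6875, -4.625]

[-4.6875, -4.625]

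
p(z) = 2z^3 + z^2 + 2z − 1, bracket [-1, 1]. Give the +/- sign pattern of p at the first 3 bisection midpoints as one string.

p(0) = -1 < 0, so the root lies in [0, 1]
p(0.5) = 0.5 > 0, so the root lies in [0, 0.5]
p(0.25) = -0.40625 < 0, so the root lies in [0.25, 0.5]

-+-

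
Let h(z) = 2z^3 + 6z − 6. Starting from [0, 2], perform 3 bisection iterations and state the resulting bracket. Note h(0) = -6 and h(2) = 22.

[0.75, 1]

midpoint 1: h = 2 > 0 → [0, 1]
midpoint 0.5: h = -2.75 < 0 → [0.5, 1]
midpoint 0.75: h = -0.65625 < 0 → [0.75, 1]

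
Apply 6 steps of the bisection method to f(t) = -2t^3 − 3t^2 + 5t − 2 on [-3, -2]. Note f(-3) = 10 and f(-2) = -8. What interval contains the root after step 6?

[-2.609375, -2.59375]

t = -2.5 gives f = -2, negative; keep [-3, -2.5]
t = -2.75 gives f = 3.15625, positive; keep [-2.75, -2.5]
t = -2.625 gives f = 0.378906, positive; keep [-2.625, -2.5]
t = -2.5625 gives f = -0.8589, negative; keep [-2.625, -2.5625]
t = -2.59375 gives f = -0.2523, negative; keep [-2.625, -2.59375]
t = -2.609375 gives f = 0.0602, positive; keep [-2.609375, -2.59375]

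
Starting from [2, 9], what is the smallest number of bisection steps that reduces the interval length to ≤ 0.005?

11

Width after n steps is 7/2^n. Need 2^n ≥ 7/0.005 = 1400.
2^10 = 1024 < 1400 ≤ 2^11 = 2048, so n = 11.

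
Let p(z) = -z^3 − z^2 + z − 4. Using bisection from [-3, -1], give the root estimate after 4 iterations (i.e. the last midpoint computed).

z = -2 gives p = -2, negative; keep [-3, -2]
z = -2.5 gives p = 2.875, positive; keep [-2.5, -2]
z = -2.25 gives p = 0.078125, positive; keep [-2.25, -2]
z = -2.125 gives p = -1.0449, negative; keep [-2.25, -2.125]

-2.125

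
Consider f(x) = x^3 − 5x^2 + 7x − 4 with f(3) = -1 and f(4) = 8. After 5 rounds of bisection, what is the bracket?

m = 3.5, f(m) = 2.125 (+); new bracket [3, 3.5]
m = 3.25, f(m) = 0.265625 (+); new bracket [3, 3.25]
m = 3.125, f(m) = -0.435547 (−); new bracket [3.125, 3.25]
m = 3.1875, f(m) = -0.1028 (−); new bracket [3.1875, 3.25]
m = 3.21875, f(m) = 0.0769 (+); new bracket [3.1875, 3.21875]

[3.1875, 3.21875]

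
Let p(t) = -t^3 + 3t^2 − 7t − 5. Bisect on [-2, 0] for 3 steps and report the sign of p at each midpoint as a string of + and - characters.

+-+

midpoint -1: p = 6 > 0 → [-1, 0]
midpoint -0.5: p = -0.625 < 0 → [-1, -0.5]
midpoint -0.75: p = 2.359375 > 0 → [-0.75, -0.5]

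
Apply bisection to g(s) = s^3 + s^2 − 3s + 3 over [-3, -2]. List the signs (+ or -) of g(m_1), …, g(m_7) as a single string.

midpoint -2.5: g = 1.125 > 0 → [-3, -2.5]
midpoint -2.75: g = -1.984375 < 0 → [-2.75, -2.5]
midpoint -2.625: g = -0.322266 < 0 → [-2.625, -2.5]
midpoint -2.5625: g = 0.4275 > 0 → [-2.625, -2.5625]
midpoint -2.59375: g = 0.0592 > 0 → [-2.625, -2.59375]
midpoint -2.609375: g = -0.1298 < 0 → [-2.609375, -2.59375]
midpoint -2.6015625: g = -0.0349 < 0 → [-2.6015625, -2.59375]

+--++--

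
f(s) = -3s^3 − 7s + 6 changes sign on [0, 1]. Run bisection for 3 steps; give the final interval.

[0.625, 0.75]

f(0.5) = 2.125 > 0, so the root lies in [0.5, 1]
f(0.75) = -0.515625 < 0, so the root lies in [0.5, 0.75]
f(0.625) = 0.892578 > 0, so the root lies in [0.625, 0.75]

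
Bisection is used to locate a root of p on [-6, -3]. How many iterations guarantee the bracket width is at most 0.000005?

Width after n steps is 3/2^n. Need 2^n ≥ 3/0.000005 = 600000.
2^19 = 524288 < 600000 ≤ 2^20 = 1048576, so n = 20.

20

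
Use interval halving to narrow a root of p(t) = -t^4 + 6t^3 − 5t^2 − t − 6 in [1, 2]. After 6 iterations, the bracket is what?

t = 1.5 gives p = -3.5625, negative; keep [1.5, 2]
t = 1.75 gives p = -0.285156, negative; keep [1.75, 2]
t = 1.875 gives p = 1.738037, positive; keep [1.75, 1.875]
t = 1.8125 gives p = 0.6955, positive; keep [1.75, 1.8125]
t = 1.78125 gives p = 0.1974, positive; keep [1.75, 1.78125]
t = 1.765625 gives p = -0.0459, negative; keep [1.765625, 1.78125]

[1.765625, 1.78125]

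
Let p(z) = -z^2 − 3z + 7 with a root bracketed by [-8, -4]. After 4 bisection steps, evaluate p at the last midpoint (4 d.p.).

-1.3125

z = -6 gives p = -11, negative; keep [-6, -4]
z = -5 gives p = -3, negative; keep [-5, -4]
z = -4.5 gives p = 0.25, positive; keep [-5, -4.5]
z = -4.75 gives p = -1.3125, negative; keep [-4.75, -4.5]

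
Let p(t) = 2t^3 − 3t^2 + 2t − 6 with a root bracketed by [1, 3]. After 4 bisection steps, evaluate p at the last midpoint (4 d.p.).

t = 2 gives p = 2, positive; keep [1, 2]
t = 1.5 gives p = -3, negative; keep [1.5, 2]
t = 1.75 gives p = -0.96875, negative; keep [1.75, 2]
t = 1.875 gives p = 0.3867, positive; keep [1.75, 1.875]

0.3867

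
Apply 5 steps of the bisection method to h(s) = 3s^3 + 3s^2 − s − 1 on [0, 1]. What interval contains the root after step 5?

m = 0.5, h(m) = -0.375 (−); new bracket [0.5, 1]
m = 0.75, h(m) = 1.203125 (+); new bracket [0.5, 0.75]
m = 0.625, h(m) = 0.279297 (+); new bracket [0.5, 0.625]
m = 0.5625, h(m) = -0.0793 (−); new bracket [0.5625, 0.625]
m = 0.59375, h(m) = 0.0918 (+); new bracket [0.5625, 0.59375]

[0.5625, 0.59375]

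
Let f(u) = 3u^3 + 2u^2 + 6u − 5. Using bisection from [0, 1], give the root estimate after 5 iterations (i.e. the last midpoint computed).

0.59375

m = 0.5, f(m) = -1.125 (−); new bracket [0.5, 1]
m = 0.75, f(m) = 1.890625 (+); new bracket [0.5, 0.75]
m = 0.625, f(m) = 0.263672 (+); new bracket [0.5, 0.625]
m = 0.5625, f(m) = -0.4583 (−); new bracket [0.5625, 0.625]
m = 0.59375, f(m) = -0.1045 (−); new bracket [0.59375, 0.625]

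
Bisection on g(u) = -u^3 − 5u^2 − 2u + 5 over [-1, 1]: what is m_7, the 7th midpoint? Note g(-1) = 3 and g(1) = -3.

g(0) = 5 > 0, so the root lies in [0, 1]
g(0.5) = 2.625 > 0, so the root lies in [0.5, 1]
g(0.75) = 0.265625 > 0, so the root lies in [0.75, 1]
g(0.875) = -1.248 < 0, so the root lies in [0.75, 0.875]
g(0.8125) = -0.4622 < 0, so the root lies in [0.75, 0.8125]
g(0.78125) = -0.0911 < 0, so the root lies in [0.75, 0.78125]
g(0.765625) = 0.089 > 0, so the root lies in [0.765625, 0.78125]

0.765625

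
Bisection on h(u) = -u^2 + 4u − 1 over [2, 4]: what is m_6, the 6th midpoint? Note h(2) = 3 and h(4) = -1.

3.71875

m = 3, h(m) = 2 (+); new bracket [3, 4]
m = 3.5, h(m) = 0.75 (+); new bracket [3.5, 4]
m = 3.75, h(m) = -0.0625 (−); new bracket [3.5, 3.75]
m = 3.625, h(m) = 0.3594 (+); new bracket [3.625, 3.75]
m = 3.6875, h(m) = 0.1523 (+); new bracket [3.6875, 3.75]
m = 3.71875, h(m) = 0.0459 (+); new bracket [3.71875, 3.75]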